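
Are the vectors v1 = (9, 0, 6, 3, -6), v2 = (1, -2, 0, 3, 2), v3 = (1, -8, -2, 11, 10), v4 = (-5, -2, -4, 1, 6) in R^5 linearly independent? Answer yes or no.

Form the matrix with these vectors as rows and row reduce.
R2 ← R2 − (1/9)·R1: [0, -2, -2/3, 8/3, 8/3]
R3 ← R3 − (1/9)·R1: [0, -8, -8/3, 32/3, 32/3]
R4 ← R4 + (5/9)·R1: [0, -2, -2/3, 8/3, 8/3]
R3 ← R3 − (4)·R2: [0, 0, 0, 0, 0]
R4 ← R4 − R2: [0, 0, 0, 0, 0]
2 nonzero rows, so the 4 vectors span a space of dimension 2.
Since 2 < 4, the vectors are linearly dependent.

no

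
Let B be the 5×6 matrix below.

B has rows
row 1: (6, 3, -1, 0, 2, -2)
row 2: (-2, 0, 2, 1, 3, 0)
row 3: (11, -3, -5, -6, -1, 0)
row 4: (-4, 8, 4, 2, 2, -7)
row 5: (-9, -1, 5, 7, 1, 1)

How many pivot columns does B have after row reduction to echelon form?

Row reduce to echelon form.
R2 ← R2 + (1/3)·R1: [0, 1, 5/3, 1, 11/3, -2/3]
R3 ← R3 − (11/6)·R1: [0, -17/2, -19/6, -6, -14/3, 11/3]
R4 ← R4 + (2/3)·R1: [0, 10, 10/3, 2, 10/3, -25/3]
R5 ← R5 + (3/2)·R1: [0, 7/2, 7/2, 7, 4, -2]
R3 ← R3 + (17/2)·R2: [0, 0, 11, 5/2, 53/2, -2]
R4 ← R4 − (10)·R2: [0, 0, -40/3, -8, -100/3, -5/3]
R5 ← R5 − (7/2)·R2: [0, 0, -7/3, 7/2, -53/6, 1/3]
R4 ← R4 + (40/33)·R3: [0, 0, 0, -164/33, -40/33, -45/11]
R5 ← R5 + (7/33)·R3: [0, 0, 0, 133/33, -106/33, -1/11]
R5 ← R5 + (133/164)·R4: [0, 0, 0, 0, -172/41, -559/164]
Echelon form has 5 nonzero rows, so rank(B) = 5.
Each nonzero row contributes one pivot column: 5 pivot columns.

5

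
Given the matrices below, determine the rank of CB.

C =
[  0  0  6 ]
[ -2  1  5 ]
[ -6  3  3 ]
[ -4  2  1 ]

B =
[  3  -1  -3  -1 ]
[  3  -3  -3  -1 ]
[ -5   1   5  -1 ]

First compute CB:
[[-30,   6,  30,  -6],
 [-28,   4,  28,  -4],
 [-24,   0,  24,   0],
 [-11,  -1,  11,   1]]
Now row reduce the product.
R2 ← R2 − (14/15)·R1: [0, -8/5, 0, 8/5]
R3 ← R3 − (4/5)·R1: [0, -24/5, 0, 24/5]
R4 ← R4 − (11/30)·R1: [0, -16/5, 0, 16/5]
R3 ← R3 − (3)·R2: [0, 0, 0, 0]
R4 ← R4 − (2)·R2: [0, 0, 0, 0]
2 nonzero rows, so rank(CB) = 2.

2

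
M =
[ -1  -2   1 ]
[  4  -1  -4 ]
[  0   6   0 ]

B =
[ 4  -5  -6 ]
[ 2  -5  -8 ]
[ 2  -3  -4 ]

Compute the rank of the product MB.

First compute MB:
[[ -6,  12,  18],
 [  6,  -3,   0],
 [ 12, -30, -48]]
Now row reduce the product.
R2 ← R2 + R1: [0, 9, 18]
R3 ← R3 + (2)·R1: [0, -6, -12]
R3 ← R3 + (2/3)·R2: [0, 0, 0]
2 nonzero rows, so rank(MB) = 2.

2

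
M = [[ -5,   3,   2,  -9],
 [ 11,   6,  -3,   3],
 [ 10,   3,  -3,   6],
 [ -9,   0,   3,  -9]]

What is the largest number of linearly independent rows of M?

2

Row reduce to echelon form.
R2 ← R2 + (11/5)·R1: [0, 63/5, 7/5, -84/5]
R3 ← R3 + (2)·R1: [0, 9, 1, -12]
R4 ← R4 − (9/5)·R1: [0, -27/5, -3/5, 36/5]
R3 ← R3 − (5/7)·R2: [0, 0, 0, 0]
R4 ← R4 + (3/7)·R2: [0, 0, 0, 0]
Echelon form has 2 nonzero rows, so rank(M) = 2.
The rank gives the maximum number of linearly independent rows: 2.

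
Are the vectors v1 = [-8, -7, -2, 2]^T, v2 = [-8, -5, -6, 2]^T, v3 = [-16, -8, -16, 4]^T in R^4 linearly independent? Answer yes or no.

Form the matrix with these vectors as rows and row reduce.
R2 ← R2 − R1: [0, 2, -4, 0]
R3 ← R3 − (2)·R1: [0, 6, -12, 0]
R3 ← R3 − (3)·R2: [0, 0, 0, 0]
2 nonzero rows, so the 3 vectors span a space of dimension 2.
Since 2 < 3, the vectors are linearly dependent.

no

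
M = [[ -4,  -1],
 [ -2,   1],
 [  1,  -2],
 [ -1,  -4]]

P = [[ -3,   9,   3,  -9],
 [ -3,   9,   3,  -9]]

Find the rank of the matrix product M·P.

First compute MP:
[[ 15, -45, -15,  45],
 [  3,  -9,  -3,   9],
 [  3,  -9,  -3,   9],
 [ 15, -45, -15,  45]]
Now row reduce the product.
R2 ← R2 − (1/5)·R1: [0, 0, 0, 0]
R3 ← R3 − (1/5)·R1: [0, 0, 0, 0]
R4 ← R4 − R1: [0, 0, 0, 0]
1 nonzero row, so rank(MP) = 1.

1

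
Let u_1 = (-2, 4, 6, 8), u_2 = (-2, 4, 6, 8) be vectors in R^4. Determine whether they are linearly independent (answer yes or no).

no

Form the matrix with these vectors as rows and row reduce.
R2 ← R2 − R1: [0, 0, 0, 0]
1 nonzero row, so the 2 vectors span a space of dimension 1.
Since 1 < 2, the vectors are linearly dependent.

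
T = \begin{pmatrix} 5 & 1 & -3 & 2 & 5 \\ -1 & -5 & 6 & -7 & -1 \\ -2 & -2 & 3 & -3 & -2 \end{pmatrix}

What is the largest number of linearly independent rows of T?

Row reduce to echelon form.
R2 ← R2 + (1/5)·R1: [0, -24/5, 27/5, -33/5, 0]
R3 ← R3 + (2/5)·R1: [0, -8/5, 9/5, -11/5, 0]
R3 ← R3 − (1/3)·R2: [0, 0, 0, 0, 0]
Echelon form has 2 nonzero rows, so rank(T) = 2.
The rank gives the maximum number of linearly independent rows: 2.

2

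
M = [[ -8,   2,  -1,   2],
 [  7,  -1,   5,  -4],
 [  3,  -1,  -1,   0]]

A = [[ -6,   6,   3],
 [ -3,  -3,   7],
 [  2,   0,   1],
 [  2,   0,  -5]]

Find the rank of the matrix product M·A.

First compute MA:
[[ 44, -54, -21],
 [-37,  45,  39],
 [-17,  21,   1]]
Now row reduce the product.
R2 ← R2 + (37/44)·R1: [0, -9/22, 939/44]
R3 ← R3 + (17/44)·R1: [0, 3/22, -313/44]
R3 ← R3 + (1/3)·R2: [0, 0, 0]
2 nonzero rows, so rank(MA) = 2.

2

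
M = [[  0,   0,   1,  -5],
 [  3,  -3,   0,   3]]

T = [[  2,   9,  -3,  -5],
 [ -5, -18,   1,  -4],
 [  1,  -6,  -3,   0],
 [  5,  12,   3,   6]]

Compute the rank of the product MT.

2

First compute MT:
[[-24, -66, -18, -30],
 [ 36, 117,  -3,  15]]
Now row reduce the product.
R2 ← R2 + (3/2)·R1: [0, 18, -30, -30]
2 nonzero rows, so rank(MT) = 2.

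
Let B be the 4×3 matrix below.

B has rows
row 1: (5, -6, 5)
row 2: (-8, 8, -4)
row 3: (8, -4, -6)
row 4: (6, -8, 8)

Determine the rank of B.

2

Row reduce to echelon form.
R2 ← R2 + (8/5)·R1: [0, -8/5, 4]
R3 ← R3 − (8/5)·R1: [0, 28/5, -14]
R4 ← R4 − (6/5)·R1: [0, -4/5, 2]
R3 ← R3 + (7/2)·R2: [0, 0, 0]
R4 ← R4 − (1/2)·R2: [0, 0, 0]
Echelon form has 2 nonzero rows, so rank(B) = 2.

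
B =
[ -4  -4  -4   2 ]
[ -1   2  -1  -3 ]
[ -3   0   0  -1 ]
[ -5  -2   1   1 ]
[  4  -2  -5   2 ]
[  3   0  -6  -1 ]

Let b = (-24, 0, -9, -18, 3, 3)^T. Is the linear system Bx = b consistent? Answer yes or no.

yes

Row reduce the augmented matrix [B | b].
R2 ← R2 − (1/4)·R1: [0, 3, 0, -7/2, 6]
R3 ← R3 − (3/4)·R1: [0, 3, 3, -5/2, 9]
R4 ← R4 − (5/4)·R1: [0, 3, 6, -3/2, 12]
R5 ← R5 + R1: [0, -6, -9, 4, -21]
R6 ← R6 + (3/4)·R1: [0, -3, -9, 1/2, -15]
R3 ← R3 − R2: [0, 0, 3, 1, 3]
R4 ← R4 − R2: [0, 0, 6, 2, 6]
R5 ← R5 + (2)·R2: [0, 0, -9, -3, -9]
R6 ← R6 + R2: [0, 0, -9, -3, -9]
R4 ← R4 − (2)·R3: [0, 0, 0, 0, 0]
R5 ← R5 + (3)·R3: [0, 0, 0, 0, 0]
R6 ← R6 + (3)·R3: [0, 0, 0, 0, 0]
The echelon form has 3 nonzero rows, and every pivot lies in the first 4 columns, so rank(B) = rank([B|b]) = 3.
The system is consistent.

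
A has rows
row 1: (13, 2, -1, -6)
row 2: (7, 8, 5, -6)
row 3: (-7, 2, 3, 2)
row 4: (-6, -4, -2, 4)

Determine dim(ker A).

Row reduce to echelon form.
R2 ← R2 − (7/13)·R1: [0, 90/13, 72/13, -36/13]
R3 ← R3 + (7/13)·R1: [0, 40/13, 32/13, -16/13]
R4 ← R4 + (6/13)·R1: [0, -40/13, -32/13, 16/13]
R3 ← R3 − (4/9)·R2: [0, 0, 0, 0]
R4 ← R4 + (4/9)·R2: [0, 0, 0, 0]
2 nonzero rows, so rank(A) = 2.
A has 4 columns; by rank–nullity, nullity = 4 − 2 = 2.

2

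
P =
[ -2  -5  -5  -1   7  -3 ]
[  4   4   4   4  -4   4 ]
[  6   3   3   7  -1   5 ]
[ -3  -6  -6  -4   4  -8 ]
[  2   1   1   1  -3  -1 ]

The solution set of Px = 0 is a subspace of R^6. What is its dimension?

3

Row reduce to echelon form.
R2 ← R2 + (2)·R1: [0, -6, -6, 2, 10, -2]
R3 ← R3 + (3)·R1: [0, -12, -12, 4, 20, -4]
R4 ← R4 − (3/2)·R1: [0, 3/2, 3/2, -5/2, -13/2, -7/2]
R5 ← R5 + R1: [0, -4, -4, 0, 4, -4]
R3 ← R3 − (2)·R2: [0, 0, 0, 0, 0, 0]
R4 ← R4 + (1/4)·R2: [0, 0, 0, -2, -4, -4]
R5 ← R5 − (2/3)·R2: [0, 0, 0, -4/3, -8/3, -8/3]
Swap R3 ↔ R4
R5 ← R5 − (2/3)·R3: [0, 0, 0, 0, 0, 0]
3 nonzero rows, so rank(P) = 3.
P has 6 columns; by rank–nullity, nullity = 6 − 3 = 3.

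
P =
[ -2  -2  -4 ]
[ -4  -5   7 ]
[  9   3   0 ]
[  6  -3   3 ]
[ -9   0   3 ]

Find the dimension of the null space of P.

Row reduce to echelon form.
R2 ← R2 − (2)·R1: [0, -1, 15]
R3 ← R3 + (9/2)·R1: [0, -6, -18]
R4 ← R4 + (3)·R1: [0, -9, -9]
R5 ← R5 − (9/2)·R1: [0, 9, 21]
R3 ← R3 − (6)·R2: [0, 0, -108]
R4 ← R4 − (9)·R2: [0, 0, -144]
R5 ← R5 + (9)·R2: [0, 0, 156]
R4 ← R4 − (4/3)·R3: [0, 0, 0]
R5 ← R5 + (13/9)·R3: [0, 0, 0]
3 nonzero rows, so rank(P) = 3.
P has 3 columns; by rank–nullity, nullity = 3 − 3 = 0.

0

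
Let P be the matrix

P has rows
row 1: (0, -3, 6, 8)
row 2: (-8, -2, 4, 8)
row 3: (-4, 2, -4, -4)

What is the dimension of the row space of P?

Row reduce to echelon form.
Swap R1 ↔ R2
R3 ← R3 − (1/2)·R1: [0, 3, -6, -8]
R3 ← R3 + R2: [0, 0, 0, 0]
Echelon form has 2 nonzero rows, so rank(P) = 2.
The row space has dimension equal to the rank: 2.

2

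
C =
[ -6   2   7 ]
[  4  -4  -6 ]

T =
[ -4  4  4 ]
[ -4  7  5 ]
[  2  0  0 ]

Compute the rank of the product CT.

First compute CT:
[[ 30, -10, -14],
 [-12, -12,  -4]]
Now row reduce the product.
R2 ← R2 + (2/5)·R1: [0, -16, -48/5]
2 nonzero rows, so rank(CT) = 2.

2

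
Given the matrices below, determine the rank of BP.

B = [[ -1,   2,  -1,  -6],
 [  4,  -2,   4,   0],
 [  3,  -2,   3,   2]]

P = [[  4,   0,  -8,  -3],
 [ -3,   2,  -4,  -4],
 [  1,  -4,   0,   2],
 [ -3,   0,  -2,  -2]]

2

First compute BP:
[[  7,   8,  12,   5],
 [ 26, -20, -24,   4],
 [ 15, -16, -20,   1]]
Now row reduce the product.
R2 ← R2 − (26/7)·R1: [0, -348/7, -480/7, -102/7]
R3 ← R3 − (15/7)·R1: [0, -232/7, -320/7, -68/7]
R3 ← R3 − (2/3)·R2: [0, 0, 0, 0]
2 nonzero rows, so rank(BP) = 2.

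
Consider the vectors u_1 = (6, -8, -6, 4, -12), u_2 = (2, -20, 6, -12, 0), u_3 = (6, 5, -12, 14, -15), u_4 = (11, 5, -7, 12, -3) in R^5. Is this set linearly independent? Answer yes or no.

no

Form the matrix with these vectors as rows and row reduce.
R2 ← R2 − (1/3)·R1: [0, -52/3, 8, -40/3, 4]
R3 ← R3 − R1: [0, 13, -6, 10, -3]
R4 ← R4 − (11/6)·R1: [0, 59/3, 4, 14/3, 19]
R3 ← R3 + (3/4)·R2: [0, 0, 0, 0, 0]
R4 ← R4 + (59/52)·R2: [0, 0, 170/13, -136/13, 306/13]
Swap R3 ↔ R4
3 nonzero rows, so the 4 vectors span a space of dimension 3.
Since 3 < 4, the vectors are linearly dependent.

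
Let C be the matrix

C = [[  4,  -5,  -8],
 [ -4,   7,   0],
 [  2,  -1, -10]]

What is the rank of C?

Row reduce to echelon form.
R2 ← R2 + R1: [0, 2, -8]
R3 ← R3 − (1/2)·R1: [0, 3/2, -6]
R3 ← R3 − (3/4)·R2: [0, 0, 0]
Echelon form has 2 nonzero rows, so rank(C) = 2.

2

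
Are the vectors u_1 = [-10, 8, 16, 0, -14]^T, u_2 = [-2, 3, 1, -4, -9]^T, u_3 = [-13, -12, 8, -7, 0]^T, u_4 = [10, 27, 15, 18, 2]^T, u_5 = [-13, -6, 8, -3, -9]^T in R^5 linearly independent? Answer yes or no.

no

Form the matrix with these vectors as rows and row reduce.
R2 ← R2 − (1/5)·R1: [0, 7/5, -11/5, -4, -31/5]
R3 ← R3 − (13/10)·R1: [0, -112/5, -64/5, -7, 91/5]
R4 ← R4 + R1: [0, 35, 31, 18, -12]
R5 ← R5 − (13/10)·R1: [0, -82/5, -64/5, -3, 46/5]
R3 ← R3 + (16)·R2: [0, 0, -48, -71, -81]
R4 ← R4 − (25)·R2: [0, 0, 86, 118, 143]
R5 ← R5 + (82/7)·R2: [0, 0, -270/7, -349/7, -444/7]
R4 ← R4 + (43/24)·R3: [0, 0, 0, -221/24, -17/8]
R5 ← R5 − (45/56)·R3: [0, 0, 0, 403/56, 93/56]
R5 ← R5 + (93/119)·R4: [0, 0, 0, 0, 0]
4 nonzero rows, so the 5 vectors span a space of dimension 4.
Since 4 < 5, the vectors are linearly dependent.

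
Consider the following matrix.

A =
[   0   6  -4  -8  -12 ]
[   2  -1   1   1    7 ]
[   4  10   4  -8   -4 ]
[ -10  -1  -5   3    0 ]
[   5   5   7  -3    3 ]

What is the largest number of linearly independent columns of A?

5

Row reduce to echelon form.
Swap R1 ↔ R2
R3 ← R3 − (2)·R1: [0, 12, 2, -10, -18]
R4 ← R4 + (5)·R1: [0, -6, 0, 8, 35]
R5 ← R5 − (5/2)·R1: [0, 15/2, 9/2, -11/2, -29/2]
R3 ← R3 − (2)·R2: [0, 0, 10, 6, 6]
R4 ← R4 + R2: [0, 0, -4, 0, 23]
R5 ← R5 − (5/4)·R2: [0, 0, 19/2, 9/2, 1/2]
R4 ← R4 + (2/5)·R3: [0, 0, 0, 12/5, 127/5]
R5 ← R5 − (19/20)·R3: [0, 0, 0, -6/5, -26/5]
R5 ← R5 + (1/2)·R4: [0, 0, 0, 0, 15/2]
Echelon form has 5 nonzero rows, so rank(A) = 5.
The rank gives the maximum number of linearly independent columns: 5.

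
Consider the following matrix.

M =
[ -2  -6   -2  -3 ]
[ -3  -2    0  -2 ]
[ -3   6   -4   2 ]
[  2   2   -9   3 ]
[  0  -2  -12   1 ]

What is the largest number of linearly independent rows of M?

3

Row reduce to echelon form.
R2 ← R2 − (3/2)·R1: [0, 7, 3, 5/2]
R3 ← R3 − (3/2)·R1: [0, 15, -1, 13/2]
R4 ← R4 + R1: [0, -4, -11, 0]
R3 ← R3 − (15/7)·R2: [0, 0, -52/7, 8/7]
R4 ← R4 + (4/7)·R2: [0, 0, -65/7, 10/7]
R5 ← R5 + (2/7)·R2: [0, 0, -78/7, 12/7]
R4 ← R4 − (5/4)·R3: [0, 0, 0, 0]
R5 ← R5 − (3/2)·R3: [0, 0, 0, 0]
Echelon form has 3 nonzero rows, so rank(M) = 3.
The rank gives the maximum number of linearly independent rows: 3.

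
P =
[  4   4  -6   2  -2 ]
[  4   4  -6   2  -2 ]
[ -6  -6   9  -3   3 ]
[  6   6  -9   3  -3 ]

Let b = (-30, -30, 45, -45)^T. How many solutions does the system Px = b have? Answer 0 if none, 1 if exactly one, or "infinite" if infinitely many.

Row reduce the augmented matrix [P | b].
R2 ← R2 − R1: [0, 0, 0, 0, 0, 0]
R3 ← R3 + (3/2)·R1: [0, 0, 0, 0, 0, 0]
R4 ← R4 − (3/2)·R1: [0, 0, 0, 0, 0, 0]
The echelon form has 1 nonzero rows, and every pivot lies in the first 5 columns, so rank(P) = rank([P|b]) = 1.
The system is consistent.
rank = 1 < 5 unknowns, so there are infinitely many solutions.

infinite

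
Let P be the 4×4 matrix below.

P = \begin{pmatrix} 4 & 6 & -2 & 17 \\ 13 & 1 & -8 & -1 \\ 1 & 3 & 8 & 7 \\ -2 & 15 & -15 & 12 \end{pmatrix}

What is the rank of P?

4

Row reduce to echelon form.
R2 ← R2 − (13/4)·R1: [0, -37/2, -3/2, -225/4]
R3 ← R3 − (1/4)·R1: [0, 3/2, 17/2, 11/4]
R4 ← R4 + (1/2)·R1: [0, 18, -16, 41/2]
R3 ← R3 + (3/37)·R2: [0, 0, 310/37, -67/37]
R4 ← R4 + (36/37)·R2: [0, 0, -646/37, -2533/74]
R4 ← R4 + (323/155)·R3: [0, 0, 0, -11781/310]
Echelon form has 4 nonzero rows, so rank(P) = 4.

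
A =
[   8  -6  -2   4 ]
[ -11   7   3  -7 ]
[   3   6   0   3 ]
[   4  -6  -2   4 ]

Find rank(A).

3

Row reduce to echelon form.
R2 ← R2 + (11/8)·R1: [0, -5/4, 1/4, -3/2]
R3 ← R3 − (3/8)·R1: [0, 33/4, 3/4, 3/2]
R4 ← R4 − (1/2)·R1: [0, -3, -1, 2]
R3 ← R3 + (33/5)·R2: [0, 0, 12/5, -42/5]
R4 ← R4 − (12/5)·R2: [0, 0, -8/5, 28/5]
R4 ← R4 + (2/3)·R3: [0, 0, 0, 0]
Echelon form has 3 nonzero rows, so rank(A) = 3.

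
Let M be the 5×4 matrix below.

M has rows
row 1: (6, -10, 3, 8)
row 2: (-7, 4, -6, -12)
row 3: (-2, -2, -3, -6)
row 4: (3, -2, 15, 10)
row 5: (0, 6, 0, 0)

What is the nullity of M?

0

Row reduce to echelon form.
R2 ← R2 + (7/6)·R1: [0, -23/3, -5/2, -8/3]
R3 ← R3 + (1/3)·R1: [0, -16/3, -2, -10/3]
R4 ← R4 − (1/2)·R1: [0, 3, 27/2, 6]
R3 ← R3 − (16/23)·R2: [0, 0, -6/23, -34/23]
R4 ← R4 + (9/23)·R2: [0, 0, 288/23, 114/23]
R5 ← R5 + (18/23)·R2: [0, 0, -45/23, -48/23]
R4 ← R4 + (48)·R3: [0, 0, 0, -66]
R5 ← R5 − (15/2)·R3: [0, 0, 0, 9]
R5 ← R5 + (3/22)·R4: [0, 0, 0, 0]
4 nonzero rows, so rank(M) = 4.
M has 4 columns; by rank–nullity, nullity = 4 − 4 = 0.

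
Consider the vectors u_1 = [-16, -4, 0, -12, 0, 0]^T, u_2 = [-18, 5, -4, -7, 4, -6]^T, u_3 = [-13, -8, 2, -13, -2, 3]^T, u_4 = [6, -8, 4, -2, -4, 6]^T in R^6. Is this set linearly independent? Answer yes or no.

no

Form the matrix with these vectors as rows and row reduce.
R2 ← R2 − (9/8)·R1: [0, 19/2, -4, 13/2, 4, -6]
R3 ← R3 − (13/16)·R1: [0, -19/4, 2, -13/4, -2, 3]
R4 ← R4 + (3/8)·R1: [0, -19/2, 4, -13/2, -4, 6]
R3 ← R3 + (1/2)·R2: [0, 0, 0, 0, 0, 0]
R4 ← R4 + R2: [0, 0, 0, 0, 0, 0]
2 nonzero rows, so the 4 vectors span a space of dimension 2.
Since 2 < 4, the vectors are linearly dependent.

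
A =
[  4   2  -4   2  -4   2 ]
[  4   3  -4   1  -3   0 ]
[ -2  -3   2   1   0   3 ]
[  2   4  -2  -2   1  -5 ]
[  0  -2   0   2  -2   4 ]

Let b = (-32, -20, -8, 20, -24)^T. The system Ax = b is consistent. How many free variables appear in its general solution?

4

Row reduce the augmented matrix [A | b].
R2 ← R2 − R1: [0, 1, 0, -1, 1, -2, 12]
R3 ← R3 + (1/2)·R1: [0, -2, 0, 2, -2, 4, -24]
R4 ← R4 − (1/2)·R1: [0, 3, 0, -3, 3, -6, 36]
R3 ← R3 + (2)·R2: [0, 0, 0, 0, 0, 0, 0]
R4 ← R4 − (3)·R2: [0, 0, 0, 0, 0, 0, 0]
R5 ← R5 + (2)·R2: [0, 0, 0, 0, 0, 0, 0]
The echelon form has 2 nonzero rows, and every pivot lies in the first 6 columns, so rank(A) = rank([A|b]) = 2.
The system is consistent.
Free variables = (unknowns) − (rank) = 6 − 2 = 4.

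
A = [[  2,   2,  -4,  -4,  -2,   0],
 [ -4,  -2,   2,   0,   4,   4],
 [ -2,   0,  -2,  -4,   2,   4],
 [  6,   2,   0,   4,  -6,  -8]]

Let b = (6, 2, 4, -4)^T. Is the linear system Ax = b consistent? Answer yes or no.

Row reduce the augmented matrix [A | b].
R2 ← R2 + (2)·R1: [0, 2, -6, -8, 0, 4, 14]
R3 ← R3 + R1: [0, 2, -6, -8, 0, 4, 10]
R4 ← R4 − (3)·R1: [0, -4, 12, 16, 0, -8, -22]
R3 ← R3 − R2: [0, 0, 0, 0, 0, 0, -4]
R4 ← R4 + (2)·R2: [0, 0, 0, 0, 0, 0, 6]
R4 ← R4 + (3/2)·R3: [0, 0, 0, 0, 0, 0, 0]
The echelon form has 3 nonzero rows; the last pivot sits in the augmented column, so rank(A) = 2 but rank([A|b]) = 3.
Since the ranks differ, the system is inconsistent.

no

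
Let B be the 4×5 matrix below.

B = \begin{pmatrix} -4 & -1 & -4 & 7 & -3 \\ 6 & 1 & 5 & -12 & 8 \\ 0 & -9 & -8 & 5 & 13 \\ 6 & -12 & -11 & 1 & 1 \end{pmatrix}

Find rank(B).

4

Row reduce to echelon form.
R2 ← R2 + (3/2)·R1: [0, -1/2, -1, -3/2, 7/2]
R4 ← R4 + (3/2)·R1: [0, -27/2, -17, 23/2, -7/2]
R3 ← R3 − (18)·R2: [0, 0, 10, 32, -50]
R4 ← R4 − (27)·R2: [0, 0, 10, 52, -98]
R4 ← R4 − R3: [0, 0, 0, 20, -48]
Echelon form has 4 nonzero rows, so rank(B) = 4.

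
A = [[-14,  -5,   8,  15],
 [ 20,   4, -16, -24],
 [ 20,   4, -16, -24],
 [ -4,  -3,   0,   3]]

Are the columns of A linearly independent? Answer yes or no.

Row reduce A to echelon form.
R2 ← R2 + (10/7)·R1: [0, -22/7, -32/7, -18/7]
R3 ← R3 + (10/7)·R1: [0, -22/7, -32/7, -18/7]
R4 ← R4 − (2/7)·R1: [0, -11/7, -16/7, -9/7]
R3 ← R3 − R2: [0, 0, 0, 0]
R4 ← R4 − (1/2)·R2: [0, 0, 0, 0]
2 pivots among 4 columns.
Only 2 < 4 pivot columns, so the columns are linearly dependent.

no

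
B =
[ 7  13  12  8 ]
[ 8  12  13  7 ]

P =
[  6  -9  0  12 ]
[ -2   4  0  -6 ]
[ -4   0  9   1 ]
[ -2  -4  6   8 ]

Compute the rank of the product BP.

First compute BP:
[[-48, -43, 156,  82],
 [-42, -52, 159,  93]]
Now row reduce the product.
R2 ← R2 − (7/8)·R1: [0, -115/8, 45/2, 85/4]
2 nonzero rows, so rank(BP) = 2.

2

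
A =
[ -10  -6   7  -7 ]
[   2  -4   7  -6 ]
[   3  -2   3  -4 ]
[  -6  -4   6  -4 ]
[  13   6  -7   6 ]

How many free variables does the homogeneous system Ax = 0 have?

Row reduce to echelon form.
R2 ← R2 + (1/5)·R1: [0, -26/5, 42/5, -37/5]
R3 ← R3 + (3/10)·R1: [0, -19/5, 51/10, -61/10]
R4 ← R4 − (3/5)·R1: [0, -2/5, 9/5, 1/5]
R5 ← R5 + (13/10)·R1: [0, -9/5, 21/10, -31/10]
R3 ← R3 − (19/26)·R2: [0, 0, -27/26, -9/13]
R4 ← R4 − (1/13)·R2: [0, 0, 15/13, 10/13]
R5 ← R5 − (9/26)·R2: [0, 0, -21/26, -7/13]
R4 ← R4 + (10/9)·R3: [0, 0, 0, 0]
R5 ← R5 − (7/9)·R3: [0, 0, 0, 0]
3 nonzero rows, so rank(A) = 3.
A has 4 columns; by rank–nullity, nullity = 4 − 3 = 1.

1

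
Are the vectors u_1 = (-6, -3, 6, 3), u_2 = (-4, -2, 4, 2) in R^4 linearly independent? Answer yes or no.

Form the matrix with these vectors as rows and row reduce.
R2 ← R2 − (2/3)·R1: [0, 0, 0, 0]
1 nonzero row, so the 2 vectors span a space of dimension 1.
Since 1 < 2, the vectors are linearly dependent.

no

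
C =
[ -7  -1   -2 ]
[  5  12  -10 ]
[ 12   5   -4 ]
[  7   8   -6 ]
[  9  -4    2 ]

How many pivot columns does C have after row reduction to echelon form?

Row reduce to echelon form.
R2 ← R2 + (5/7)·R1: [0, 79/7, -80/7]
R3 ← R3 + (12/7)·R1: [0, 23/7, -52/7]
R4 ← R4 + R1: [0, 7, -8]
R5 ← R5 + (9/7)·R1: [0, -37/7, -4/7]
R3 ← R3 − (23/79)·R2: [0, 0, -324/79]
R4 ← R4 − (49/79)·R2: [0, 0, -72/79]
R5 ← R5 + (37/79)·R2: [0, 0, -468/79]
R4 ← R4 − (2/9)·R3: [0, 0, 0]
R5 ← R5 − (13/9)·R3: [0, 0, 0]
Echelon form has 3 nonzero rows, so rank(C) = 3.
Each nonzero row contributes one pivot column: 3 pivot columns.

3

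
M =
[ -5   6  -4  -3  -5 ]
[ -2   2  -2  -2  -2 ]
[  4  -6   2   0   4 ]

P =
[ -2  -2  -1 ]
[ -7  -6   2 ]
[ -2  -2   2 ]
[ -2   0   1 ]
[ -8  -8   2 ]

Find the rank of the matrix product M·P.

2

First compute MP:
[[ 22,  22,  -4],
 [ 14,  12,  -4],
 [ -2,  -8,  -4]]
Now row reduce the product.
R2 ← R2 − (7/11)·R1: [0, -2, -16/11]
R3 ← R3 + (1/11)·R1: [0, -6, -48/11]
R3 ← R3 − (3)·R2: [0, 0, 0]
2 nonzero rows, so rank(MP) = 2.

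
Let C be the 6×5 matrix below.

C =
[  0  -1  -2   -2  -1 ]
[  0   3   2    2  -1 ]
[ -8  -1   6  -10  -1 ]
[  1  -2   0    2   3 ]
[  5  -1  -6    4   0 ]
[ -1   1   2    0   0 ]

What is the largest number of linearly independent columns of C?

Row reduce to echelon form.
Swap R1 ↔ R3
R4 ← R4 + (1/8)·R1: [0, -17/8, 3/4, 3/4, 23/8]
R5 ← R5 + (5/8)·R1: [0, -13/8, -9/4, -9/4, -5/8]
R6 ← R6 − (1/8)·R1: [0, 9/8, 5/4, 5/4, 1/8]
R3 ← R3 + (1/3)·R2: [0, 0, -4/3, -4/3, -4/3]
R4 ← R4 + (17/24)·R2: [0, 0, 13/6, 13/6, 13/6]
R5 ← R5 + (13/24)·R2: [0, 0, -7/6, -7/6, -7/6]
R6 ← R6 − (3/8)·R2: [0, 0, 1/2, 1/2, 1/2]
R4 ← R4 + (13/8)·R3: [0, 0, 0, 0, 0]
R5 ← R5 − (7/8)·R3: [0, 0, 0, 0, 0]
R6 ← R6 + (3/8)·R3: [0, 0, 0, 0, 0]
Echelon form has 3 nonzero rows, so rank(C) = 3.
The rank gives the maximum number of linearly independent columns: 3.

3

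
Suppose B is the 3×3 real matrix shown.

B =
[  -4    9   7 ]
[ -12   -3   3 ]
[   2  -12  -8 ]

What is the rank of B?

Row reduce to echelon form.
R2 ← R2 − (3)·R1: [0, -30, -18]
R3 ← R3 + (1/2)·R1: [0, -15/2, -9/2]
R3 ← R3 − (1/4)·R2: [0, 0, 0]
Echelon form has 2 nonzero rows, so rank(B) = 2.

2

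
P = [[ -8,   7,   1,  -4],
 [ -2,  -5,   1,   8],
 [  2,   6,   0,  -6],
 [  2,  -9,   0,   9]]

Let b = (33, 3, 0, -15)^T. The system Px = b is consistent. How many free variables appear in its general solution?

Row reduce the augmented matrix [P | b].
R2 ← R2 − (1/4)·R1: [0, -27/4, 3/4, 9, -21/4]
R3 ← R3 + (1/4)·R1: [0, 31/4, 1/4, -7, 33/4]
R4 ← R4 + (1/4)·R1: [0, -29/4, 1/4, 8, -27/4]
R3 ← R3 + (31/27)·R2: [0, 0, 10/9, 10/3, 20/9]
R4 ← R4 − (29/27)·R2: [0, 0, -5/9, -5/3, -10/9]
R4 ← R4 + (1/2)·R3: [0, 0, 0, 0, 0]
The echelon form has 3 nonzero rows, and every pivot lies in the first 4 columns, so rank(P) = rank([P|b]) = 3.
The system is consistent.
Free variables = (unknowns) − (rank) = 4 − 3 = 1.

1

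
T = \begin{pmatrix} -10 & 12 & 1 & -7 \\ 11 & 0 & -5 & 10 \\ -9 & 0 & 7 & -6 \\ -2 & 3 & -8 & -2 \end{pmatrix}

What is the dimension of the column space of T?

4

Row reduce to echelon form.
R2 ← R2 + (11/10)·R1: [0, 66/5, -39/10, 23/10]
R3 ← R3 − (9/10)·R1: [0, -54/5, 61/10, 3/10]
R4 ← R4 − (1/5)·R1: [0, 3/5, -41/5, -3/5]
R3 ← R3 + (9/11)·R2: [0, 0, 32/11, 24/11]
R4 ← R4 − (1/22)·R2: [0, 0, -353/44, -31/44]
R4 ← R4 + (353/128)·R3: [0, 0, 0, 85/16]
Echelon form has 4 nonzero rows, so rank(T) = 4.
The column space has dimension equal to the rank: 4.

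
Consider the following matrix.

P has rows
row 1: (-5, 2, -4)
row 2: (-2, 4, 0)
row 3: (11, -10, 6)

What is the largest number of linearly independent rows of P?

Row reduce to echelon form.
R2 ← R2 − (2/5)·R1: [0, 16/5, 8/5]
R3 ← R3 + (11/5)·R1: [0, -28/5, -14/5]
R3 ← R3 + (7/4)·R2: [0, 0, 0]
Echelon form has 2 nonzero rows, so rank(P) = 2.
The rank gives the maximum number of linearly independent rows: 2.

2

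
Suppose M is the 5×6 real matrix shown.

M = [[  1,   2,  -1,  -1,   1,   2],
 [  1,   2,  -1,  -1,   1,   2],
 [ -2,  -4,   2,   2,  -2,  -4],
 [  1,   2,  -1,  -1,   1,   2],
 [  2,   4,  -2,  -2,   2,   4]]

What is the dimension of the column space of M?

Row reduce to echelon form.
R2 ← R2 − R1: [0, 0, 0, 0, 0, 0]
R3 ← R3 + (2)·R1: [0, 0, 0, 0, 0, 0]
R4 ← R4 − R1: [0, 0, 0, 0, 0, 0]
R5 ← R5 − (2)·R1: [0, 0, 0, 0, 0, 0]
Echelon form has 1 nonzero row, so rank(M) = 1.
The column space has dimension equal to the rank: 1.

1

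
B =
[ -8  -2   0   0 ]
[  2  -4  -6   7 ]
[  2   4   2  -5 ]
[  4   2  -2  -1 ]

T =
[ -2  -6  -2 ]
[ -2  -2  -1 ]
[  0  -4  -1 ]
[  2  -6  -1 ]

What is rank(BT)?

2

First compute BT:
[[ 20,  52,  18],
 [ 18, -22,  -1],
 [-22,   2,  -5],
 [-14, -14,  -7]]
Now row reduce the product.
R2 ← R2 − (9/10)·R1: [0, -344/5, -86/5]
R3 ← R3 + (11/10)·R1: [0, 296/5, 74/5]
R4 ← R4 + (7/10)·R1: [0, 112/5, 28/5]
R3 ← R3 + (37/43)·R2: [0, 0, 0]
R4 ← R4 + (14/43)·R2: [0, 0, 0]
2 nonzero rows, so rank(BT) = 2.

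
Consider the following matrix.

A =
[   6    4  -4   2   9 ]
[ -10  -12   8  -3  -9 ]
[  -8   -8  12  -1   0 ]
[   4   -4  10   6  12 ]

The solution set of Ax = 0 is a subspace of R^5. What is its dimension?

Row reduce to echelon form.
R2 ← R2 + (5/3)·R1: [0, -16/3, 4/3, 1/3, 6]
R3 ← R3 + (4/3)·R1: [0, -8/3, 20/3, 5/3, 12]
R4 ← R4 − (2/3)·R1: [0, -20/3, 38/3, 14/3, 6]
R3 ← R3 − (1/2)·R2: [0, 0, 6, 3/2, 9]
R4 ← R4 − (5/4)·R2: [0, 0, 11, 17/4, -3/2]
R4 ← R4 − (11/6)·R3: [0, 0, 0, 3/2, -18]
4 nonzero rows, so rank(A) = 4.
A has 5 columns; by rank–nullity, nullity = 5 − 4 = 1.

1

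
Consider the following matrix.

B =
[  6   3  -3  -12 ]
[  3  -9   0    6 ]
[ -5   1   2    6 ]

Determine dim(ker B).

2

Row reduce to echelon form.
R2 ← R2 − (1/2)·R1: [0, -21/2, 3/2, 12]
R3 ← R3 + (5/6)·R1: [0, 7/2, -1/2, -4]
R3 ← R3 + (1/3)·R2: [0, 0, 0, 0]
2 nonzero rows, so rank(B) = 2.
B has 4 columns; by rank–nullity, nullity = 4 − 2 = 2.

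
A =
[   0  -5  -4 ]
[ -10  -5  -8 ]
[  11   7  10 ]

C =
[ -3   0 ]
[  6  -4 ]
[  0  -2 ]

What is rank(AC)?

2

First compute AC:
[[-30,  28],
 [  0,  36],
 [  9, -48]]
Now row reduce the product.
R3 ← R3 + (3/10)·R1: [0, -198/5]
R3 ← R3 + (11/10)·R2: [0, 0]
2 nonzero rows, so rank(AC) = 2.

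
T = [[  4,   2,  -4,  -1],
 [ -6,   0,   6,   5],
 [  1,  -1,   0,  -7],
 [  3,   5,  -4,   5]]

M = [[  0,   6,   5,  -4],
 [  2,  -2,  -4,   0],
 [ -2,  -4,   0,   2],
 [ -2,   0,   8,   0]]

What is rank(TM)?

First compute TM:
[[ 14,  36,   4, -24],
 [-22, -60,  10,  36],
 [ 12,   8, -47,  -4],
 [  8,  24,  35, -20]]
Now row reduce the product.
R2 ← R2 + (11/7)·R1: [0, -24/7, 114/7, -12/7]
R3 ← R3 − (6/7)·R1: [0, -160/7, -353/7, 116/7]
R4 ← R4 − (4/7)·R1: [0, 24/7, 229/7, -44/7]
R3 ← R3 − (20/3)·R2: [0, 0, -159, 28]
R4 ← R4 + R2: [0, 0, 49, -8]
R4 ← R4 + (49/159)·R3: [0, 0, 0, 100/159]
4 nonzero rows, so rank(TM) = 4.

4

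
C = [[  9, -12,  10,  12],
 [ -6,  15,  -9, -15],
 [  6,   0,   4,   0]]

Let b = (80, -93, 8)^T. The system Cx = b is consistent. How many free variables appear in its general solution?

Row reduce the augmented matrix [C | b].
R2 ← R2 + (2/3)·R1: [0, 7, -7/3, -7, -119/3]
R3 ← R3 − (2/3)·R1: [0, 8, -8/3, -8, -136/3]
R3 ← R3 − (8/7)·R2: [0, 0, 0, 0, 0]
The echelon form has 2 nonzero rows, and every pivot lies in the first 4 columns, so rank(C) = rank([C|b]) = 2.
The system is consistent.
Free variables = (unknowns) − (rank) = 4 − 2 = 2.

2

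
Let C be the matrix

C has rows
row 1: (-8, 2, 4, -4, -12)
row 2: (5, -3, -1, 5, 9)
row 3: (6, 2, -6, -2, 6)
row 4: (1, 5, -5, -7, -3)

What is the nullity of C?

Row reduce to echelon form.
R2 ← R2 + (5/8)·R1: [0, -7/4, 3/2, 5/2, 3/2]
R3 ← R3 + (3/4)·R1: [0, 7/2, -3, -5, -3]
R4 ← R4 + (1/8)·R1: [0, 21/4, -9/2, -15/2, -9/2]
R3 ← R3 + (2)·R2: [0, 0, 0, 0, 0]
R4 ← R4 + (3)·R2: [0, 0, 0, 0, 0]
2 nonzero rows, so rank(C) = 2.
C has 5 columns; by rank–nullity, nullity = 5 − 2 = 3.

3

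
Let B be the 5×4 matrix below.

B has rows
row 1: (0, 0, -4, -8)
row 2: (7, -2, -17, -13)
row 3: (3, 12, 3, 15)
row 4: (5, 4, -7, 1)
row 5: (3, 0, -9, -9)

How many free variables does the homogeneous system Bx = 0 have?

1

Row reduce to echelon form.
Swap R1 ↔ R2
R3 ← R3 − (3/7)·R1: [0, 90/7, 72/7, 144/7]
R4 ← R4 − (5/7)·R1: [0, 38/7, 36/7, 72/7]
R5 ← R5 − (3/7)·R1: [0, 6/7, -12/7, -24/7]
Swap R2 ↔ R3
R4 ← R4 − (19/45)·R2: [0, 0, 4/5, 8/5]
R5 ← R5 − (1/15)·R2: [0, 0, -12/5, -24/5]
R4 ← R4 + (1/5)·R3: [0, 0, 0, 0]
R5 ← R5 − (3/5)·R3: [0, 0, 0, 0]
3 nonzero rows, so rank(B) = 3.
B has 4 columns; by rank–nullity, nullity = 4 − 3 = 1.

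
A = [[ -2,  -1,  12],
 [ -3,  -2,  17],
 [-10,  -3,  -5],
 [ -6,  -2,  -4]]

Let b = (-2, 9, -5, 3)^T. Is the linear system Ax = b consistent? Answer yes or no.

no

Row reduce the augmented matrix [A | b].
R2 ← R2 − (3/2)·R1: [0, -1/2, -1, 12]
R3 ← R3 − (5)·R1: [0, 2, -65, 5]
R4 ← R4 − (3)·R1: [0, 1, -40, 9]
R3 ← R3 + (4)·R2: [0, 0, -69, 53]
R4 ← R4 + (2)·R2: [0, 0, -42, 33]
R4 ← R4 − (14/23)·R3: [0, 0, 0, 17/23]
The echelon form has 4 nonzero rows; the last pivot sits in the augmented column, so rank(A) = 3 but rank([A|b]) = 4.
Since the ranks differ, the system is inconsistent.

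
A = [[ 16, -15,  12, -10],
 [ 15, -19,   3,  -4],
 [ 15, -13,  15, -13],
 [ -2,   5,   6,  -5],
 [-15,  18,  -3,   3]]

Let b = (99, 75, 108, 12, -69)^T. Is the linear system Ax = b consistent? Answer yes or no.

Row reduce the augmented matrix [A | b].
R2 ← R2 − (15/16)·R1: [0, -79/16, -33/4, 43/8, -285/16]
R3 ← R3 − (15/16)·R1: [0, 17/16, 15/4, -29/8, 243/16]
R4 ← R4 + (1/8)·R1: [0, 25/8, 15/2, -25/4, 195/8]
R5 ← R5 + (15/16)·R1: [0, 63/16, 33/4, -51/8, 381/16]
R3 ← R3 + (17/79)·R2: [0, 0, 156/79, -195/79, 897/79]
R4 ← R4 + (50/79)·R2: [0, 0, 180/79, -225/79, 1035/79]
R5 ← R5 + (63/79)·R2: [0, 0, 132/79, -165/79, 759/79]
R4 ← R4 − (15/13)·R3: [0, 0, 0, 0, 0]
R5 ← R5 − (11/13)·R3: [0, 0, 0, 0, 0]
The echelon form has 3 nonzero rows, and every pivot lies in the first 4 columns, so rank(A) = rank([A|b]) = 3.
The system is consistent.

yes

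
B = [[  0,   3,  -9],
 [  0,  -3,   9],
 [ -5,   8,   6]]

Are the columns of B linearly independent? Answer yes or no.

Row reduce B to echelon form.
Swap R1 ↔ R3
R3 ← R3 + R2: [0, 0, 0]
2 pivots among 3 columns.
Only 2 < 3 pivot columns, so the columns are linearly dependent.

no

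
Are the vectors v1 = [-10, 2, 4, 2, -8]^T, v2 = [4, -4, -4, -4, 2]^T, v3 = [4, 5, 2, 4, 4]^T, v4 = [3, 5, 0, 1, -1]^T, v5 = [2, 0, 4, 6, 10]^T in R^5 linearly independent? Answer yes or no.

no

Form the matrix with these vectors as rows and row reduce.
R2 ← R2 + (2/5)·R1: [0, -16/5, -12/5, -16/5, -6/5]
R3 ← R3 + (2/5)·R1: [0, 29/5, 18/5, 24/5, 4/5]
R4 ← R4 + (3/10)·R1: [0, 28/5, 6/5, 8/5, -17/5]
R5 ← R5 + (1/5)·R1: [0, 2/5, 24/5, 32/5, 42/5]
R3 ← R3 + (29/16)·R2: [0, 0, -3/4, -1, -11/8]
R4 ← R4 + (7/4)·R2: [0, 0, -3, -4, -11/2]
R5 ← R5 + (1/8)·R2: [0, 0, 9/2, 6, 33/4]
R4 ← R4 − (4)·R3: [0, 0, 0, 0, 0]
R5 ← R5 + (6)·R3: [0, 0, 0, 0, 0]
3 nonzero rows, so the 5 vectors span a space of dimension 3.
Since 3 < 5, the vectors are linearly dependent.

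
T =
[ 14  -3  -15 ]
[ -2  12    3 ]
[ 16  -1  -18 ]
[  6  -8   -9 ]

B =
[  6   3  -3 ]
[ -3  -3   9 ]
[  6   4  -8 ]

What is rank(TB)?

2

First compute TB:
[[  3,  -9,  51],
 [-30, -30,  90],
 [ -9, -21,  87],
 [  6,   6, -18]]
Now row reduce the product.
R2 ← R2 + (10)·R1: [0, -120, 600]
R3 ← R3 + (3)·R1: [0, -48, 240]
R4 ← R4 − (2)·R1: [0, 24, -120]
R3 ← R3 − (2/5)·R2: [0, 0, 0]
R4 ← R4 + (1/5)·R2: [0, 0, 0]
2 nonzero rows, so rank(TB) = 2.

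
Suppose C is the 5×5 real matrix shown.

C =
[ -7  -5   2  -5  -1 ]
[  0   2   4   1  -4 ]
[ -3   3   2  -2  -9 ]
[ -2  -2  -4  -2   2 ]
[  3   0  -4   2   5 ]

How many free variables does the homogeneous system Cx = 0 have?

1

Row reduce to echelon form.
R3 ← R3 − (3/7)·R1: [0, 36/7, 8/7, 1/7, -60/7]
R4 ← R4 − (2/7)·R1: [0, -4/7, -32/7, -4/7, 16/7]
R5 ← R5 + (3/7)·R1: [0, -15/7, -22/7, -1/7, 32/7]
R3 ← R3 − (18/7)·R2: [0, 0, -64/7, -17/7, 12/7]
R4 ← R4 + (2/7)·R2: [0, 0, -24/7, -2/7, 8/7]
R5 ← R5 + (15/14)·R2: [0, 0, 8/7, 13/14, 2/7]
R4 ← R4 − (3/8)·R3: [0, 0, 0, 5/8, 1/2]
R5 ← R5 + (1/8)·R3: [0, 0, 0, 5/8, 1/2]
R5 ← R5 − R4: [0, 0, 0, 0, 0]
4 nonzero rows, so rank(C) = 4.
C has 5 columns; by rank–nullity, nullity = 5 − 4 = 1.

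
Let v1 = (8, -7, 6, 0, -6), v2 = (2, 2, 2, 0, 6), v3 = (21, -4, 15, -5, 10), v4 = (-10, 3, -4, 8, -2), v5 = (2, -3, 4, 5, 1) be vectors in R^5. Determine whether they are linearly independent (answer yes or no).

Form the matrix with these vectors as rows and row reduce.
R2 ← R2 − (1/4)·R1: [0, 15/4, 1/2, 0, 15/2]
R3 ← R3 − (21/8)·R1: [0, 115/8, -3/4, -5, 103/4]
R4 ← R4 + (5/4)·R1: [0, -23/4, 7/2, 8, -19/2]
R5 ← R5 − (1/4)·R1: [0, -5/4, 5/2, 5, 5/2]
R3 ← R3 − (23/6)·R2: [0, 0, -8/3, -5, -3]
R4 ← R4 + (23/15)·R2: [0, 0, 64/15, 8, 2]
R5 ← R5 + (1/3)·R2: [0, 0, 8/3, 5, 5]
R4 ← R4 + (8/5)·R3: [0, 0, 0, 0, -14/5]
R5 ← R5 + R3: [0, 0, 0, 0, 2]
R5 ← R5 + (5/7)·R4: [0, 0, 0, 0, 0]
4 nonzero rows, so the 5 vectors span a space of dimension 4.
Since 4 < 5, the vectors are linearly dependent.

no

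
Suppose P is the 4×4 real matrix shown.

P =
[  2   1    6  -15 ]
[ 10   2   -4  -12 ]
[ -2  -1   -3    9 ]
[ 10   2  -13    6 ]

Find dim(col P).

Row reduce to echelon form.
R2 ← R2 − (5)·R1: [0, -3, -34, 63]
R3 ← R3 + R1: [0, 0, 3, -6]
R4 ← R4 − (5)·R1: [0, -3, -43, 81]
R4 ← R4 − R2: [0, 0, -9, 18]
R4 ← R4 + (3)·R3: [0, 0, 0, 0]
Echelon form has 3 nonzero rows, so rank(P) = 3.
The column space has dimension equal to the rank: 3.

3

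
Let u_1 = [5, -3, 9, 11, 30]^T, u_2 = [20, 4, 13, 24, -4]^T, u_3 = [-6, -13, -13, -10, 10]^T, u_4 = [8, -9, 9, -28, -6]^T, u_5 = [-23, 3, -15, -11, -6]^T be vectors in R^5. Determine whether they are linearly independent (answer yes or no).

yes

Form the matrix with these vectors as rows and row reduce.
R2 ← R2 − (4)·R1: [0, 16, -23, -20, -124]
R3 ← R3 + (6/5)·R1: [0, -83/5, -11/5, 16/5, 46]
R4 ← R4 − (8/5)·R1: [0, -21/5, -27/5, -228/5, -54]
R5 ← R5 + (23/5)·R1: [0, -54/5, 132/5, 198/5, 132]
R3 ← R3 + (83/80)·R2: [0, 0, -417/16, -351/20, -1653/20]
R4 ← R4 + (21/80)·R2: [0, 0, -183/16, -1017/20, -1731/20]
R5 ← R5 + (27/40)·R2: [0, 0, 87/8, 261/10, 483/10]
R4 ← R4 − (61/139)·R3: [0, 0, 0, -29988/695, -34944/695]
R5 ← R5 + (58/139)·R3: [0, 0, 0, 2610/139, 1920/139]
R5 ← R5 + (725/1666)·R4: [0, 0, 0, 0, -960/119]
5 nonzero rows, so the 5 vectors span a space of dimension 5.
Since 5 = 5, the vectors are linearly independent.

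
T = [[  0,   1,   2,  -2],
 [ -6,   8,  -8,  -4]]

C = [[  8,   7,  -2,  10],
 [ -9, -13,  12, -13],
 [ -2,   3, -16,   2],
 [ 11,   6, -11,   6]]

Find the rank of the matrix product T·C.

2

First compute TC:
[[-35, -19,   2, -21],
 [-148, -194, 280, -204]]
Now row reduce the product.
R2 ← R2 − (148/35)·R1: [0, -3978/35, 9504/35, -576/5]
2 nonzero rows, so rank(TC) = 2.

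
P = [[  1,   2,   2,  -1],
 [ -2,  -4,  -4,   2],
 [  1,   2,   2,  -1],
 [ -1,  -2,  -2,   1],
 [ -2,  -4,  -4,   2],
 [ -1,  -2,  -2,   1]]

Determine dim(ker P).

Row reduce to echelon form.
R2 ← R2 + (2)·R1: [0, 0, 0, 0]
R3 ← R3 − R1: [0, 0, 0, 0]
R4 ← R4 + R1: [0, 0, 0, 0]
R5 ← R5 + (2)·R1: [0, 0, 0, 0]
R6 ← R6 + R1: [0, 0, 0, 0]
1 nonzero row, so rank(P) = 1.
P has 4 columns; by rank–nullity, nullity = 4 − 1 = 3.

3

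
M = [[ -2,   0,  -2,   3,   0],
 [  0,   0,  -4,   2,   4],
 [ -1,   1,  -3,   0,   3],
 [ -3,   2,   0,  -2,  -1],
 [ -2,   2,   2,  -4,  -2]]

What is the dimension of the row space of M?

3

Row reduce to echelon form.
R3 ← R3 − (1/2)·R1: [0, 1, -2, -3/2, 3]
R4 ← R4 − (3/2)·R1: [0, 2, 3, -13/2, -1]
R5 ← R5 − R1: [0, 2, 4, -7, -2]
Swap R2 ↔ R3
R4 ← R4 − (2)·R2: [0, 0, 7, -7/2, -7]
R5 ← R5 − (2)·R2: [0, 0, 8, -4, -8]
R4 ← R4 + (7/4)·R3: [0, 0, 0, 0, 0]
R5 ← R5 + (2)·R3: [0, 0, 0, 0, 0]
Echelon form has 3 nonzero rows, so rank(M) = 3.
The row space has dimension equal to the rank: 3.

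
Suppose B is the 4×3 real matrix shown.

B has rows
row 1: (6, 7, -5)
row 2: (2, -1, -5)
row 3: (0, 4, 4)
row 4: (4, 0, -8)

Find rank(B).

2

Row reduce to echelon form.
R2 ← R2 − (1/3)·R1: [0, -10/3, -10/3]
R4 ← R4 − (2/3)·R1: [0, -14/3, -14/3]
R3 ← R3 + (6/5)·R2: [0, 0, 0]
R4 ← R4 − (7/5)·R2: [0, 0, 0]
Echelon form has 2 nonzero rows, so rank(B) = 2.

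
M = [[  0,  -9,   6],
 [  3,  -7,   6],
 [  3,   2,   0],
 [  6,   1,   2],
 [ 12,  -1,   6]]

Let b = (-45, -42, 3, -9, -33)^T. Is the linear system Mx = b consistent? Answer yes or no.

Row reduce the augmented matrix [M | b].
Swap R1 ↔ R2
R3 ← R3 − R1: [0, 9, -6, 45]
R4 ← R4 − (2)·R1: [0, 15, -10, 75]
R5 ← R5 − (4)·R1: [0, 27, -18, 135]
R3 ← R3 + R2: [0, 0, 0, 0]
R4 ← R4 + (5/3)·R2: [0, 0, 0, 0]
R5 ← R5 + (3)·R2: [0, 0, 0, 0]
The echelon form has 2 nonzero rows, and every pivot lies in the first 3 columns, so rank(M) = rank([M|b]) = 2.
The system is consistent.

yes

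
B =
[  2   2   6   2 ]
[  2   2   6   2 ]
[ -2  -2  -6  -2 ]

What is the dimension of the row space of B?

1

Row reduce to echelon form.
R2 ← R2 − R1: [0, 0, 0, 0]
R3 ← R3 + R1: [0, 0, 0, 0]
Echelon form has 1 nonzero row, so rank(B) = 1.
The row space has dimension equal to the rank: 1.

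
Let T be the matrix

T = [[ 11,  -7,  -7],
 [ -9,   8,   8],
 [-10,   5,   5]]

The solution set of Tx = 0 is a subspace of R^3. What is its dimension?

Row reduce to echelon form.
R2 ← R2 + (9/11)·R1: [0, 25/11, 25/11]
R3 ← R3 + (10/11)·R1: [0, -15/11, -15/11]
R3 ← R3 + (3/5)·R2: [0, 0, 0]
2 nonzero rows, so rank(T) = 2.
T has 3 columns; by rank–nullity, nullity = 3 − 2 = 1.

1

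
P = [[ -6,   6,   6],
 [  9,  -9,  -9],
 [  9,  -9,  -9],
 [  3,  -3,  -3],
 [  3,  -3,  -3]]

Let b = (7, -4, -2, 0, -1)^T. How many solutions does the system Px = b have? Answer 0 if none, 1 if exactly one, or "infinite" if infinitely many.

0

Row reduce the augmented matrix [P | b].
R2 ← R2 + (3/2)·R1: [0, 0, 0, 13/2]
R3 ← R3 + (3/2)·R1: [0, 0, 0, 17/2]
R4 ← R4 + (1/2)·R1: [0, 0, 0, 7/2]
R5 ← R5 + (1/2)·R1: [0, 0, 0, 5/2]
R3 ← R3 − (17/13)·R2: [0, 0, 0, 0]
R4 ← R4 − (7/13)·R2: [0, 0, 0, 0]
R5 ← R5 − (5/13)·R2: [0, 0, 0, 0]
The echelon form has 2 nonzero rows; the last pivot sits in the augmented column, so rank(P) = 1 but rank([P|b]) = 2.
Since the ranks differ, the system is inconsistent.
It has no solutions.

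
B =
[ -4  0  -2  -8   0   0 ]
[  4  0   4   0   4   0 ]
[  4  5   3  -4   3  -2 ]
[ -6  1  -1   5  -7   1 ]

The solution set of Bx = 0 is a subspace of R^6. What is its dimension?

Row reduce to echelon form.
R2 ← R2 + R1: [0, 0, 2, -8, 4, 0]
R3 ← R3 + R1: [0, 5, 1, -12, 3, -2]
R4 ← R4 − (3/2)·R1: [0, 1, 2, 17, -7, 1]
Swap R2 ↔ R3
R4 ← R4 − (1/5)·R2: [0, 0, 9/5, 97/5, -38/5, 7/5]
R4 ← R4 − (9/10)·R3: [0, 0, 0, 133/5, -56/5, 7/5]
4 nonzero rows, so rank(B) = 4.
B has 6 columns; by rank–nullity, nullity = 6 − 4 = 2.

2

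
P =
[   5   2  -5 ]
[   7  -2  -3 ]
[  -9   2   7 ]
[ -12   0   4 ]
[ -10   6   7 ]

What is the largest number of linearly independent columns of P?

3

Row reduce to echelon form.
R2 ← R2 − (7/5)·R1: [0, -24/5, 4]
R3 ← R3 + (9/5)·R1: [0, 28/5, -2]
R4 ← R4 + (12/5)·R1: [0, 24/5, -8]
R5 ← R5 + (2)·R1: [0, 10, -3]
R3 ← R3 + (7/6)·R2: [0, 0, 8/3]
R4 ← R4 + R2: [0, 0, -4]
R5 ← R5 + (25/12)·R2: [0, 0, 16/3]
R4 ← R4 + (3/2)·R3: [0, 0, 0]
R5 ← R5 − (2)·R3: [0, 0, 0]
Echelon form has 3 nonzero rows, so rank(P) = 3.
The rank gives the maximum number of linearly independent columns: 3.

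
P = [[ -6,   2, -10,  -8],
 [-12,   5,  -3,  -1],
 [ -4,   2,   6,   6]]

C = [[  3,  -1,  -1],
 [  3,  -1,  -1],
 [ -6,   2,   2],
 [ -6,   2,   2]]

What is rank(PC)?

1

First compute PC:
[[ 96, -32, -32],
 [  3,  -1,  -1],
 [-78,  26,  26]]
Now row reduce the product.
R2 ← R2 − (1/32)·R1: [0, 0, 0]
R3 ← R3 + (13/16)·R1: [0, 0, 0]
1 nonzero row, so rank(PC) = 1.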